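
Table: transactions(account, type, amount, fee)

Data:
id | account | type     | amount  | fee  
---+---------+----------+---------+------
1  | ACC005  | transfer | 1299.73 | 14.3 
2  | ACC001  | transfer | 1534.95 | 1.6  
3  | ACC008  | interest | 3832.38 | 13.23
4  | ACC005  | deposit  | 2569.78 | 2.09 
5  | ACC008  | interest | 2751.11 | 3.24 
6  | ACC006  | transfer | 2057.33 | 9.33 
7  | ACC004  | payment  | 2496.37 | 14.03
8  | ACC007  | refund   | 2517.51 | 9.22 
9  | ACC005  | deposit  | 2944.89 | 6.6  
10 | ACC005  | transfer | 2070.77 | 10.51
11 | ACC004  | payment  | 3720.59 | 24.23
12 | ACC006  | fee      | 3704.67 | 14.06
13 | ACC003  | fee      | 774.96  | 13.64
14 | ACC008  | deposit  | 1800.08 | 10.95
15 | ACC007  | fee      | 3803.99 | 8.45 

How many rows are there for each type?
SELECT type, COUNT(*) as count
FROM transactions
GROUP BY type

Result:
  deposit: 3
  fee: 3
  interest: 2
  payment: 2
  refund: 1
  transfer: 4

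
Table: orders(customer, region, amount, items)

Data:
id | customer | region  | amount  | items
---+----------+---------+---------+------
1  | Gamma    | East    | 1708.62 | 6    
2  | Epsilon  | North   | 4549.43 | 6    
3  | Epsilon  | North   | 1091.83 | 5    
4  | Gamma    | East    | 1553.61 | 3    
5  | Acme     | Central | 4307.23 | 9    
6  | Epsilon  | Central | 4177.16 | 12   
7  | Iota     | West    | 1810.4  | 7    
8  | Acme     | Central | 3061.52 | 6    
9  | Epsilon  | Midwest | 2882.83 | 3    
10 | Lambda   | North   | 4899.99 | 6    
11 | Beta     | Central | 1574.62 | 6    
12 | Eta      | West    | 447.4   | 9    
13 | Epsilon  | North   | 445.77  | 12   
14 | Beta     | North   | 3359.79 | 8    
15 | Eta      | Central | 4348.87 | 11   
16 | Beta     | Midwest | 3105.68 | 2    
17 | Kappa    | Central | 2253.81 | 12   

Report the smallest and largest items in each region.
SELECT region, MIN(items), MAX(items)
FROM orders
GROUP BY region

Result:
  Central: min=6, max=12
  East: min=3, max=6
  Midwest: min=2, max=3
  North: min=5, max=12
  West: min=7, max=9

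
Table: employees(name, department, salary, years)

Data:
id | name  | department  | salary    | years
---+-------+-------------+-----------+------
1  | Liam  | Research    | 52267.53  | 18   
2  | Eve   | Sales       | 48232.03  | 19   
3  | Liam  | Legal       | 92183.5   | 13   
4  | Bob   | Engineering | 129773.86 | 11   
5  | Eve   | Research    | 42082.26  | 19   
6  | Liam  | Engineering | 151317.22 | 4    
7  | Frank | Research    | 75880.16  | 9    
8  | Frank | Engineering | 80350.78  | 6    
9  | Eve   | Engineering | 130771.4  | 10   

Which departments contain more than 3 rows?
SELECT department, COUNT(*) as cnt
FROM employees
GROUP BY department
HAVING COUNT(*) > 3

Result:
  Engineering: 4

Note: HAVING filters groups after aggregation, WHERE filters rows before.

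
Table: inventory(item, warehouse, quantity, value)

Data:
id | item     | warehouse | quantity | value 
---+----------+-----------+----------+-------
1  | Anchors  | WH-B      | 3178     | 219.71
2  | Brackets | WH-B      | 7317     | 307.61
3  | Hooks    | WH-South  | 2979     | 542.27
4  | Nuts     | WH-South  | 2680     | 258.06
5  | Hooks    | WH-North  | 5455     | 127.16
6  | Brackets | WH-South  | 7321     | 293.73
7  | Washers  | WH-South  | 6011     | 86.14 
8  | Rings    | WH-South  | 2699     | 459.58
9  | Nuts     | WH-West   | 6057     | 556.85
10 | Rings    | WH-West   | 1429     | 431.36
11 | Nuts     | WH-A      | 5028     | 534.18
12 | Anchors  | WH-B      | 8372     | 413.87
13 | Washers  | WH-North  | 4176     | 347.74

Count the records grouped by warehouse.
SELECT warehouse, COUNT(*) as count
FROM inventory
GROUP BY warehouse

Result:
  WH-A: 1
  WH-B: 3
  WH-North: 2
  WH-South: 5
  WH-West: 2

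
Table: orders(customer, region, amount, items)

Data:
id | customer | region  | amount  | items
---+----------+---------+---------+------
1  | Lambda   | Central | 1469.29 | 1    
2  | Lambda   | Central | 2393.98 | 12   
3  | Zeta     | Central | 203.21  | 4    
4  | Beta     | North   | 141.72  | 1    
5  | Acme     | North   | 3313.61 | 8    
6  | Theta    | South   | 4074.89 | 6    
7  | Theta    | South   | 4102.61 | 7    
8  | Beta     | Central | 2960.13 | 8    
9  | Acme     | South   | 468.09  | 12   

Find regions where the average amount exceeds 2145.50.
SELECT region, AVG(amount)
FROM orders
GROUP BY region
HAVING AVG(amount) > 2145.50

Result:
  South: avg=2881.86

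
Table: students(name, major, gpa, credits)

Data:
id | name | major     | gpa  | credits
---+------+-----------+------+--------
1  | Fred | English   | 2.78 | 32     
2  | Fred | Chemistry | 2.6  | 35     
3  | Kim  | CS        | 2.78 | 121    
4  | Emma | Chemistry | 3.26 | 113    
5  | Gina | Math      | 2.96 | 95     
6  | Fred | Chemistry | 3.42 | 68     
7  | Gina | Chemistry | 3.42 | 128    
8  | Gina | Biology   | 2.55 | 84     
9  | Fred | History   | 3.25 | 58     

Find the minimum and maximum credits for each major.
SELECT major, MIN(credits), MAX(credits)
FROM students
GROUP BY major

Result:
  Biology: min=84, max=84
  CS: min=121, max=121
  Chemistry: min=35, max=128
  English: min=32, max=32
  History: min=58, max=58
  Math: min=95, max=95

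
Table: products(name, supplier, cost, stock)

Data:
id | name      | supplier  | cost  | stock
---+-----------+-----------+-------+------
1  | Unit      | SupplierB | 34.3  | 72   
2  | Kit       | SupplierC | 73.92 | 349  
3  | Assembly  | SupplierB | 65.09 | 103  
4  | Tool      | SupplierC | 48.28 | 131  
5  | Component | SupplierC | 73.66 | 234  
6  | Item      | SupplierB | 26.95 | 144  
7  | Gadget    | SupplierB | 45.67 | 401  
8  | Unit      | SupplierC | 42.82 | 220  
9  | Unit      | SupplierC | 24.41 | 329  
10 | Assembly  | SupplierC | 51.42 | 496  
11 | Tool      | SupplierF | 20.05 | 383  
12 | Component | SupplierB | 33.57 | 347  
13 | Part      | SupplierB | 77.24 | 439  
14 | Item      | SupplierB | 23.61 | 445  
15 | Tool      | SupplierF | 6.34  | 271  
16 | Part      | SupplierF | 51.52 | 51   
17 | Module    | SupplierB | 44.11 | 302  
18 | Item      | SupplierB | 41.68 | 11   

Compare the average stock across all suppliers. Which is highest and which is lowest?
SELECT supplier, AVG(stock)
FROM products
GROUP BY supplier
ORDER BY AVG(stock)

All groups:
  SupplierF: 235.00
  SupplierB: 251.56
  SupplierC: 293.17

Highest: SupplierC (293.17)
Lowest: SupplierF (235.00)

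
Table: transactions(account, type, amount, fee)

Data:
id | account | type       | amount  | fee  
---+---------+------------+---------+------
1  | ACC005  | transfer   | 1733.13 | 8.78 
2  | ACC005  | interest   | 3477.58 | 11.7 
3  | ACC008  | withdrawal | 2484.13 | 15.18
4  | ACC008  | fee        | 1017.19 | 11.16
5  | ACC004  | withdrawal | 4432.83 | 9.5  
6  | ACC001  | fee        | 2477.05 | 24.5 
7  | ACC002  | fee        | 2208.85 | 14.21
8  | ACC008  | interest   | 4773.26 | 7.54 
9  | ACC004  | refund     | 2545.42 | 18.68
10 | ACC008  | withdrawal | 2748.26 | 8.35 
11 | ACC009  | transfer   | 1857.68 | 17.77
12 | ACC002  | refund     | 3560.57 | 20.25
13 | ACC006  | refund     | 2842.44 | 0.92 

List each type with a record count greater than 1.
SELECT type, COUNT(*) as cnt
FROM transactions
GROUP BY type
HAVING COUNT(*) > 1

Result:
  fee: 3
  interest: 2
  refund: 3
  transfer: 2
  withdrawal: 3

Note: HAVING filters groups after aggregation, WHERE filters rows before.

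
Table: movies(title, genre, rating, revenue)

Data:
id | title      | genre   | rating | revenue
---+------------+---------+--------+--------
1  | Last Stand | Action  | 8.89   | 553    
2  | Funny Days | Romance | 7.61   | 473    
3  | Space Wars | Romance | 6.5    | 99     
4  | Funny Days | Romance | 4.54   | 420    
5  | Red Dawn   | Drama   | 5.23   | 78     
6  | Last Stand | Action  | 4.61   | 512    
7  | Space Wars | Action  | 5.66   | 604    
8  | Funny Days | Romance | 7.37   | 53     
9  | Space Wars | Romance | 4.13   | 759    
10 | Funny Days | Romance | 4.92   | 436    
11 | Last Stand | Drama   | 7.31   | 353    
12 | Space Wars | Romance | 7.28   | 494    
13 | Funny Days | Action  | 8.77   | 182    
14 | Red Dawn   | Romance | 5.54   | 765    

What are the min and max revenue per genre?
SELECT genre, MIN(revenue), MAX(revenue)
FROM movies
GROUP BY genre

Result:
  Action: min=182, max=604
  Drama: min=78, max=353
  Romance: min=53, max=765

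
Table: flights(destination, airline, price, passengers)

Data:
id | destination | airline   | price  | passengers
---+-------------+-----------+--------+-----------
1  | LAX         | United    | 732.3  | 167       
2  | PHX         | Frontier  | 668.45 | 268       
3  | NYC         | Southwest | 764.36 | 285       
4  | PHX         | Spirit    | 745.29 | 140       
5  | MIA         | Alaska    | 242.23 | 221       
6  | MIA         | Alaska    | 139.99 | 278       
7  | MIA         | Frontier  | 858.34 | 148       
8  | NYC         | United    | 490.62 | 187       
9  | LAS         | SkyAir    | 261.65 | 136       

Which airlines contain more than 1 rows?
SELECT airline, COUNT(*) as cnt
FROM flights
GROUP BY airline
HAVING COUNT(*) > 1

Result:
  Alaska: 2
  Frontier: 2
  United: 2

Note: HAVING filters groups after aggregation, WHERE filters rows before.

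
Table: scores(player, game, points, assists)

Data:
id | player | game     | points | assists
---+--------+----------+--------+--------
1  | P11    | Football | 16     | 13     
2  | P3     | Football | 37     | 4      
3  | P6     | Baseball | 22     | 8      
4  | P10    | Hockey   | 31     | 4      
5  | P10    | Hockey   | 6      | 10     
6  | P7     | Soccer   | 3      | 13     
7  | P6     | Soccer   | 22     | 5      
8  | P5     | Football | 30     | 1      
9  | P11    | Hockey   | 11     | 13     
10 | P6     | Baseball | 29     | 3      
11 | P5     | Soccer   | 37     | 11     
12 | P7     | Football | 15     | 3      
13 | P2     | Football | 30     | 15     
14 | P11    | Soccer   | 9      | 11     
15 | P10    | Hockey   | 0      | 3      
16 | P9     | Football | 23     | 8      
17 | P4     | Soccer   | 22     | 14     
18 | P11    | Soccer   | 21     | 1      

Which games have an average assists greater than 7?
SELECT game, AVG(assists)
FROM scores
GROUP BY game
HAVING AVG(assists) > 7

Result:
  Football: avg=7.33
  Hockey: avg=7.50
  Soccer: avg=9.17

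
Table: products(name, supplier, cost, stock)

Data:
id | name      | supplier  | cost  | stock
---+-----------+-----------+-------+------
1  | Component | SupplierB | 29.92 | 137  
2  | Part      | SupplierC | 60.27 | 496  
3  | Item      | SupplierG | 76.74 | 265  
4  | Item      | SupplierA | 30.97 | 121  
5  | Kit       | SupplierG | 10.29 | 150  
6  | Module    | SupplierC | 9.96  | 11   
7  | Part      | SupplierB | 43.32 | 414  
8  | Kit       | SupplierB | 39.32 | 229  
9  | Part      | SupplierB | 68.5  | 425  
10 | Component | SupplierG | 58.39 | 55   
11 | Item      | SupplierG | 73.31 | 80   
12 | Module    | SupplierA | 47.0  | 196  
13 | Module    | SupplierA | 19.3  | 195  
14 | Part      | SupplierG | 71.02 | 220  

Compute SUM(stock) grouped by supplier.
SELECT supplier, SUM(stock) as result
FROM products
GROUP BY supplier

Result:
  SupplierA: 512
  SupplierB: 1205
  SupplierC: 507
  SupplierG: 770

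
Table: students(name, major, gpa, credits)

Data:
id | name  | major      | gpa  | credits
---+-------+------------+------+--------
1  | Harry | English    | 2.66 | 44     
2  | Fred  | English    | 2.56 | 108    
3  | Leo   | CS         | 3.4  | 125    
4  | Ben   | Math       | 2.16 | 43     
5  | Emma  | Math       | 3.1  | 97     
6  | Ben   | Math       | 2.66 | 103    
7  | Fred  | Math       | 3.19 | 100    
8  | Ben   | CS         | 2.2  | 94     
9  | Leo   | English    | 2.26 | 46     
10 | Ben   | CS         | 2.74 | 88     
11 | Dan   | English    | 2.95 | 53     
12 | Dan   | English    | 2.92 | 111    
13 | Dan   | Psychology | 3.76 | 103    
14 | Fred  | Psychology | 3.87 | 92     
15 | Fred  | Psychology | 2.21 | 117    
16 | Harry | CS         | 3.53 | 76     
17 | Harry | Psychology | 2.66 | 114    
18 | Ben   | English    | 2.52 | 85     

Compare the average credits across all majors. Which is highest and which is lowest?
SELECT major, AVG(credits)
FROM students
GROUP BY major
ORDER BY AVG(credits)

All groups:
  English: 74.50
  Math: 85.75
  CS: 95.75
  Psychology: 106.50

Highest: Psychology (106.50)
Lowest: English (74.50)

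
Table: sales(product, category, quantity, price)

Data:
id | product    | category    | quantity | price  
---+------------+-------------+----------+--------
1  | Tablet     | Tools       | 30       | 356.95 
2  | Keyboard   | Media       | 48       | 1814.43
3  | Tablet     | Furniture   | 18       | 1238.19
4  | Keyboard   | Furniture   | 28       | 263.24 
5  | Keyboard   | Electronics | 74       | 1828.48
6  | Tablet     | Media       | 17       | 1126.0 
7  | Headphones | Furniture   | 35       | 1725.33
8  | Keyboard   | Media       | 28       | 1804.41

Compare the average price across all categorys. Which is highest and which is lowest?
SELECT category, AVG(price)
FROM sales
GROUP BY category
ORDER BY AVG(price)

All groups:
  Tools: 356.95
  Furniture: 1075.59
  Media: 1581.61
  Electronics: 1828.48

Highest: Electronics (1828.48)
Lowest: Tools (356.95)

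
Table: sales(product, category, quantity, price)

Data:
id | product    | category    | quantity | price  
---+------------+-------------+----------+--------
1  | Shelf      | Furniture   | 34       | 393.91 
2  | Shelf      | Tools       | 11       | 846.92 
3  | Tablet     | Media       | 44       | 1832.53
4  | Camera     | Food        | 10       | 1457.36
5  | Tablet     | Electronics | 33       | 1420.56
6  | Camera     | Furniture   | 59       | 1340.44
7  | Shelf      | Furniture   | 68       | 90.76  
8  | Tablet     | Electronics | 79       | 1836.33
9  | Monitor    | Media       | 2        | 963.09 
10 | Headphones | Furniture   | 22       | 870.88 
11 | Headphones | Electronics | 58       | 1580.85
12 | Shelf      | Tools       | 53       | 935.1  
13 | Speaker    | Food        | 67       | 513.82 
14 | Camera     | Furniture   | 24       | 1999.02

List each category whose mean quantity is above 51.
SELECT category, AVG(quantity)
FROM sales
GROUP BY category
HAVING AVG(quantity) > 51

Result:
  Electronics: avg=56.67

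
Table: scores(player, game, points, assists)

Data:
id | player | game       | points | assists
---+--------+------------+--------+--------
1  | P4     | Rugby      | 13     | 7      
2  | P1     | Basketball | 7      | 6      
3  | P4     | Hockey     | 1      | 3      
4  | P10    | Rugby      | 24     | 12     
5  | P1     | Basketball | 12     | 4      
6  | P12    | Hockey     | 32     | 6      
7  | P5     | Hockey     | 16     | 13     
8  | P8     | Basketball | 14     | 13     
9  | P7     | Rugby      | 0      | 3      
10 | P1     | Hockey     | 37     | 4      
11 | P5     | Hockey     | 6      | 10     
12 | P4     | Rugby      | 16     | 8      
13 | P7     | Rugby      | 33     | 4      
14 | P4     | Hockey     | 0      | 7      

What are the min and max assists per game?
SELECT game, MIN(assists), MAX(assists)
FROM scores
GROUP BY game

Result:
  Basketball: min=4, max=13
  Hockey: min=3, max=13
  Rugby: min=3, max=12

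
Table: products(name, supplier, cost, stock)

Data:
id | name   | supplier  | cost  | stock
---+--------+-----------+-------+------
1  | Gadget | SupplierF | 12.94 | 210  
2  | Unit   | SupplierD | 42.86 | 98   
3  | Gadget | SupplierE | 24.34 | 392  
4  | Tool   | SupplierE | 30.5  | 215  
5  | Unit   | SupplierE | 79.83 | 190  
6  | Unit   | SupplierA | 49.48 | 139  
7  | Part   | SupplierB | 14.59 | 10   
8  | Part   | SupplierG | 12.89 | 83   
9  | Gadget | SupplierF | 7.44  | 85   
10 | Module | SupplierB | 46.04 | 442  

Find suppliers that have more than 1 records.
SELECT supplier, COUNT(*) as cnt
FROM products
GROUP BY supplier
HAVING COUNT(*) > 1

Result:
  SupplierB: 2
  SupplierE: 3
  SupplierF: 2

Note: HAVING filters groups after aggregation, WHERE filters rows before.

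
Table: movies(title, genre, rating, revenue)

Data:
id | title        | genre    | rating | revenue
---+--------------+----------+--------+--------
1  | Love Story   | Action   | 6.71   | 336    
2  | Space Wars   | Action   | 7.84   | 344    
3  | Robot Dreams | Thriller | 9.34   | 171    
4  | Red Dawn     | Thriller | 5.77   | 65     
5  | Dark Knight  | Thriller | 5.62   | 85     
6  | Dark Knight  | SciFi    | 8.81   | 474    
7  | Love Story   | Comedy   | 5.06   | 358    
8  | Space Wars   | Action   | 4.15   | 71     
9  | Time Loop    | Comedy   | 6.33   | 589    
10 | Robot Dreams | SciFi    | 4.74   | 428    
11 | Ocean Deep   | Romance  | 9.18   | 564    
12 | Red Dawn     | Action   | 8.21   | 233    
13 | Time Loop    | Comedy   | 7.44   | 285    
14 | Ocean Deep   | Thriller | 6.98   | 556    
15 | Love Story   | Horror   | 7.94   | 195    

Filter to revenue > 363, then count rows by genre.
SELECT genre, COUNT(*)
FROM movies
WHERE revenue > 363
GROUP BY genre

Note: WHERE filters rows before grouping.

Result:
  Comedy: 1
  Romance: 1
  SciFi: 2
  Thriller: 1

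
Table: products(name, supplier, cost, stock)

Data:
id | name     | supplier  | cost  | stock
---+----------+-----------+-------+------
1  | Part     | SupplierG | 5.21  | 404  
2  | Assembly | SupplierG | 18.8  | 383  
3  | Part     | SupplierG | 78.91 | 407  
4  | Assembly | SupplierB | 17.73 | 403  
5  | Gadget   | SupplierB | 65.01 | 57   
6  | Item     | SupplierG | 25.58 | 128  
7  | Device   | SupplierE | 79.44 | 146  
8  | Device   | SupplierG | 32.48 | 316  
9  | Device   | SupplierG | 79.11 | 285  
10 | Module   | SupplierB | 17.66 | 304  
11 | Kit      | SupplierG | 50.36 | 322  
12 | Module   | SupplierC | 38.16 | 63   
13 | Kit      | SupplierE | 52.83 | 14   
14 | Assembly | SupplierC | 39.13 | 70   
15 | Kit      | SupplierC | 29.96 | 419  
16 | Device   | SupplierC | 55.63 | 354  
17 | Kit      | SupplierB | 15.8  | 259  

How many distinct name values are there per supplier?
SELECT supplier, COUNT(DISTINCT name)
FROM products
GROUP BY supplier

Result:
  SupplierB: 4 distinct
  SupplierC: 4 distinct
  SupplierE: 2 distinct
  SupplierG: 5 distinct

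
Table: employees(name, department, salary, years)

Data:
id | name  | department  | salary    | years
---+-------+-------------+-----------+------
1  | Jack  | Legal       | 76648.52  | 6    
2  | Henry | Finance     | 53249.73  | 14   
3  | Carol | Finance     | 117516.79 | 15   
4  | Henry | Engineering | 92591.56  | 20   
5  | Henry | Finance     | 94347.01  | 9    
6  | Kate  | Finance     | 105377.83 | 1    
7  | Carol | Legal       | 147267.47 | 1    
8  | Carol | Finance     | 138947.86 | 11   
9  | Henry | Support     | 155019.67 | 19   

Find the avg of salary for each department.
SELECT department, AVG(salary) as result
FROM employees
GROUP BY department

Result:
  Engineering: 92591.56
  Finance: 101887.84
  Legal: 111958.00
  Support: 155019.67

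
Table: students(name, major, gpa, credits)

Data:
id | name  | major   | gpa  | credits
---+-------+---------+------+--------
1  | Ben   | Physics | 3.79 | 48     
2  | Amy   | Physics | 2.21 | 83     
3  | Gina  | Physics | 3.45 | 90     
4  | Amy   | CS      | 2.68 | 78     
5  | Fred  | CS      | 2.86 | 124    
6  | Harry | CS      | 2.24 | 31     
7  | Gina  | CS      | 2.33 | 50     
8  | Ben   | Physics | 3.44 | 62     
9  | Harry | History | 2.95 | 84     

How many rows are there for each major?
SELECT major, COUNT(*) as count
FROM students
GROUP BY major

Result:
  CS: 4
  History: 1
  Physics: 4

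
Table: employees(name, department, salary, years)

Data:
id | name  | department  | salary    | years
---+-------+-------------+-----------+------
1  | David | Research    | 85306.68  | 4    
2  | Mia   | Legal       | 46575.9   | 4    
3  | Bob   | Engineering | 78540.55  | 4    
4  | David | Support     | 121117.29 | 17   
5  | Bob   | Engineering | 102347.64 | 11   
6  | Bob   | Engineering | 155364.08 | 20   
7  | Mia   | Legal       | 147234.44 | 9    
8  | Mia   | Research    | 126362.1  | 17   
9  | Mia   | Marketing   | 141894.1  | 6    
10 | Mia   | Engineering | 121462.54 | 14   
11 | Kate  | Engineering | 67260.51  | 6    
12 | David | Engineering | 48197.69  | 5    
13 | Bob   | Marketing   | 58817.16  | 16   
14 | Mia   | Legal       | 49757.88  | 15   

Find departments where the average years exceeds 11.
SELECT department, AVG(years)
FROM employees
GROUP BY department
HAVING AVG(years) > 11

Result:
  Support: avg=17.00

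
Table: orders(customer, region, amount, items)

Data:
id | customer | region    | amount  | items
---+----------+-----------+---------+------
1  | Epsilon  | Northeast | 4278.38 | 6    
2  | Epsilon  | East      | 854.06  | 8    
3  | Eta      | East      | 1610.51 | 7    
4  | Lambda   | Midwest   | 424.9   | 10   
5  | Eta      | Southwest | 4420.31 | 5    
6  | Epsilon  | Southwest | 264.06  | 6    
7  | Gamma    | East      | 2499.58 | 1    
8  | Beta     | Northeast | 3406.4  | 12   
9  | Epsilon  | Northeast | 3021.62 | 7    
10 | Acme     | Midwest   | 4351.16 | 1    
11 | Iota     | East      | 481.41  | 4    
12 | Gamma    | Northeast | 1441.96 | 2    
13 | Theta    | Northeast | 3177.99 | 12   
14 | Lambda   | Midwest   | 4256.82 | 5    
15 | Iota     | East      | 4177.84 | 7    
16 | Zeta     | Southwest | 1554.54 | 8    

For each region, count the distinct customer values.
SELECT region, COUNT(DISTINCT customer)
FROM orders
GROUP BY region

Result:
  East: 4 distinct
  Midwest: 2 distinct
  Northeast: 4 distinct
  Southwest: 3 distinct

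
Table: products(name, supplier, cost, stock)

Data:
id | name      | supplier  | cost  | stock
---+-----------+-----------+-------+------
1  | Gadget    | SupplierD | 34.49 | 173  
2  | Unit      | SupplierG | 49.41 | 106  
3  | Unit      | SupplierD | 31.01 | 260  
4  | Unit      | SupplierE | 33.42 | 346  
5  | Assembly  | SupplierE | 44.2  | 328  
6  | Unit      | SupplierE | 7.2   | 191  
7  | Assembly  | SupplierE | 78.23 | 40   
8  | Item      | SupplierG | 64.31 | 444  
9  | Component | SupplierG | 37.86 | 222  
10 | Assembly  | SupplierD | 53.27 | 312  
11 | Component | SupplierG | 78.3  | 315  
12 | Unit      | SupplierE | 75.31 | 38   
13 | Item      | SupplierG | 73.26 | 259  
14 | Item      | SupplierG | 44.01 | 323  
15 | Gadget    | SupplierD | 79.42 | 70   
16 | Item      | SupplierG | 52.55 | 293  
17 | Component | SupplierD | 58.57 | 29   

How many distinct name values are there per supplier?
SELECT supplier, COUNT(DISTINCT name)
FROM products
GROUP BY supplier

Result:
  SupplierD: 4 distinct
  SupplierE: 2 distinct
  SupplierG: 3 distinct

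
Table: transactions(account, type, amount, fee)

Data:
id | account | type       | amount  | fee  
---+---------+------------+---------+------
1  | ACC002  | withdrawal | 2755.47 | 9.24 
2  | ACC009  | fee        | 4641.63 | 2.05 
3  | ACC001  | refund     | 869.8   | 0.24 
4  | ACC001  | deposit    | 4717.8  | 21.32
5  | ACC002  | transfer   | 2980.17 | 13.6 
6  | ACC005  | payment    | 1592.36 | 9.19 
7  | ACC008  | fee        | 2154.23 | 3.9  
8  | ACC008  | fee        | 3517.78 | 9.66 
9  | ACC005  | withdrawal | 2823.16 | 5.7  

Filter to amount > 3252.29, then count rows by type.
SELECT type, COUNT(*)
FROM transactions
WHERE amount > 3252.29
GROUP BY type

Note: WHERE filters rows before grouping.

Result:
  deposit: 1
  fee: 2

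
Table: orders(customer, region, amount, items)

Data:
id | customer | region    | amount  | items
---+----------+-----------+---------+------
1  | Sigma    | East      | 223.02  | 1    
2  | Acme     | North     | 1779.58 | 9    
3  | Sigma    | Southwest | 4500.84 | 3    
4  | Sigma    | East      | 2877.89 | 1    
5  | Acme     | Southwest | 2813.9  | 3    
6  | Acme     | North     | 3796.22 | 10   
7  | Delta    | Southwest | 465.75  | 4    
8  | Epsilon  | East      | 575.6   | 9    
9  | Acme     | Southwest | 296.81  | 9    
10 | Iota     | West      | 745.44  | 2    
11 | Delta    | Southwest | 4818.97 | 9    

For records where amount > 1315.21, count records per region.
SELECT region, COUNT(*)
FROM orders
WHERE amount > 1315.21
GROUP BY region

Note: WHERE filters rows before grouping.

Result:
  East: 1
  North: 2
  Southwest: 3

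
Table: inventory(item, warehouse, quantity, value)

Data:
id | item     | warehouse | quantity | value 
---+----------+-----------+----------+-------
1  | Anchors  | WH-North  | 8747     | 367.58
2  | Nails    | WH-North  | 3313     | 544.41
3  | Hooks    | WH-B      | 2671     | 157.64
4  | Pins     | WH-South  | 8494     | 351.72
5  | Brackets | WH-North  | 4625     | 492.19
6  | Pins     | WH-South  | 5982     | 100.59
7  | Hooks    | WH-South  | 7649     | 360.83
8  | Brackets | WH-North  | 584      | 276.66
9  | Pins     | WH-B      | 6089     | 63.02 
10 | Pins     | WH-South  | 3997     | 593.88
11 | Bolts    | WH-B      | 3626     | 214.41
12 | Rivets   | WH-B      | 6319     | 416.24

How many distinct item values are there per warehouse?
SELECT warehouse, COUNT(DISTINCT item)
FROM inventory
GROUP BY warehouse

Result:
  WH-B: 4 distinct
  WH-North: 3 distinct
  WH-South: 2 distinct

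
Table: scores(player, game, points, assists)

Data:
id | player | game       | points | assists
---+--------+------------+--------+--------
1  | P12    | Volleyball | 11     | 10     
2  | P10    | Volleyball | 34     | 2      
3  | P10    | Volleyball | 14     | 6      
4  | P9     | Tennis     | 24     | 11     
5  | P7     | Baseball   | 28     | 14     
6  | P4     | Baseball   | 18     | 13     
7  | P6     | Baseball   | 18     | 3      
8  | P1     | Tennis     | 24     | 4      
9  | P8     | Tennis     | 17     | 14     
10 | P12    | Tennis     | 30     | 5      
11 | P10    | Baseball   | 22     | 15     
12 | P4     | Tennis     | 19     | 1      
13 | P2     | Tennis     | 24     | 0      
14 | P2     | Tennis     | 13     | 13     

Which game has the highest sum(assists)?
SELECT game, SUM(assists) as val
FROM scores
GROUP BY game
ORDER BY val DESC
LIMIT 1

Result: Tennis with sum(assists) = 48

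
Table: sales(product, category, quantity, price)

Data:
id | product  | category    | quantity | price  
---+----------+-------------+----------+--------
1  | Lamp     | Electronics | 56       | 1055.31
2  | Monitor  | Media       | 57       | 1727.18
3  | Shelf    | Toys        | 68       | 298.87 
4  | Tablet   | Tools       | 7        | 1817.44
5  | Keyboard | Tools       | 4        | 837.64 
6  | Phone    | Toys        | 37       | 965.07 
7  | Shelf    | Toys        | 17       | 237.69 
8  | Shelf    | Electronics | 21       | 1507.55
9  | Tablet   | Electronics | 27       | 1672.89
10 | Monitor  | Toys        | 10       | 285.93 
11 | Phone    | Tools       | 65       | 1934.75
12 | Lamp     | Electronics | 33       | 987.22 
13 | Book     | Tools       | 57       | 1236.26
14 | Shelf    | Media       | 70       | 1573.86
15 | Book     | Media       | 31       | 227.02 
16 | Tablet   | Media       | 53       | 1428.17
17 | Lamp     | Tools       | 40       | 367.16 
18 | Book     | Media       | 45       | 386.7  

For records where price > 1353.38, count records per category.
SELECT category, COUNT(*)
FROM sales
WHERE price > 1353.38
GROUP BY category

Note: WHERE filters rows before grouping.

Result:
  Electronics: 2
  Media: 3
  Tools: 2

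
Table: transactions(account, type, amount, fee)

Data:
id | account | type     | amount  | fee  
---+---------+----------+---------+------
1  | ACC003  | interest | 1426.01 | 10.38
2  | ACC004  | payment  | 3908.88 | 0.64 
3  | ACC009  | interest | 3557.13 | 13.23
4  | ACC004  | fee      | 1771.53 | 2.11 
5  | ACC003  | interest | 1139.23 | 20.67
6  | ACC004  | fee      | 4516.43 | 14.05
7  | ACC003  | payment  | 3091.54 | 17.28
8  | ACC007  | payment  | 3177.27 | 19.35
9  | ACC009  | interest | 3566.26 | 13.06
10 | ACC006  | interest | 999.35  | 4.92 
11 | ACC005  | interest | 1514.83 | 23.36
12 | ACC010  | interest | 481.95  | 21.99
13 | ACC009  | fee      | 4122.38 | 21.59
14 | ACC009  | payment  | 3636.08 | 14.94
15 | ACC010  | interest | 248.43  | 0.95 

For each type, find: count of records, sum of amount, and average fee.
SELECT type,
       COUNT(*) as cnt,
       SUM(amount) as total_amount,
       AVG(fee) as avg_fee
FROM transactions
GROUP BY type

Result:
  fee: 3 records, 10410.34 total amount, 12.58 avg fee
  interest: 8 records, 12933.19 total amount, 13.57 avg fee
  payment: 4 records, 13813.77 total amount, 13.05 avg fee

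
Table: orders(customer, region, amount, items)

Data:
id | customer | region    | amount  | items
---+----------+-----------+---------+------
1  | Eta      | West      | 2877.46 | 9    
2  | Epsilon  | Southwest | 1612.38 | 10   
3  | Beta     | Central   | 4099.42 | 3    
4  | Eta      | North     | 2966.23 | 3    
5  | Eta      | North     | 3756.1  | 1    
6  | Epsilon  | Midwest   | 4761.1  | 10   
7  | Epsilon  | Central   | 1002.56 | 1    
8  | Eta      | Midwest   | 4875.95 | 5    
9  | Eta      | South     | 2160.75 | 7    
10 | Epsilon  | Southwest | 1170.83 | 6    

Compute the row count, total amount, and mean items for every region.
SELECT region,
       COUNT(*) as cnt,
       SUM(amount) as total_amount,
       AVG(items) as avg_items
FROM orders
GROUP BY region

Result:
  Central: 2 records, 5101.98 total amount, 2.00 avg items
  Midwest: 2 records, 9637.05 total amount, 7.50 avg items
  North: 2 records, 6722.33 total amount, 2.00 avg items
  South: 1 records, 2160.75 total amount, 7.00 avg items
  Southwest: 2 records, 2783.21 total amount, 8.00 avg items
  West: 1 records, 2877.46 total amount, 9.00 avg items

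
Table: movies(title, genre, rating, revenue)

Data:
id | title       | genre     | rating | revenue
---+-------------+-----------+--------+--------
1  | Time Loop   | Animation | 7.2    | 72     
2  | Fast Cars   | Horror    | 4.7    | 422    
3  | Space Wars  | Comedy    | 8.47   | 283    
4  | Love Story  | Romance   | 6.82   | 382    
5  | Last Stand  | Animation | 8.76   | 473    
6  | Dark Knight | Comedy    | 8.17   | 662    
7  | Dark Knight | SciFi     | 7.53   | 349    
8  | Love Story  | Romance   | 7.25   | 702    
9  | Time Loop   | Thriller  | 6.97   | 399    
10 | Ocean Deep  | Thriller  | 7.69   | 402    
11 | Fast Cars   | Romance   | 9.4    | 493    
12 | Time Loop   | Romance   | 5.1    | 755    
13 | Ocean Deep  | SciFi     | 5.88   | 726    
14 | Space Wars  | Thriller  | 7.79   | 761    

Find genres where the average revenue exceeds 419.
SELECT genre, AVG(revenue)
FROM movies
GROUP BY genre
HAVING AVG(revenue) > 419

Result:
  Comedy: avg=472.50
  Horror: avg=422.00
  Romance: avg=583.00
  SciFi: avg=537.50
  Thriller: avg=520.67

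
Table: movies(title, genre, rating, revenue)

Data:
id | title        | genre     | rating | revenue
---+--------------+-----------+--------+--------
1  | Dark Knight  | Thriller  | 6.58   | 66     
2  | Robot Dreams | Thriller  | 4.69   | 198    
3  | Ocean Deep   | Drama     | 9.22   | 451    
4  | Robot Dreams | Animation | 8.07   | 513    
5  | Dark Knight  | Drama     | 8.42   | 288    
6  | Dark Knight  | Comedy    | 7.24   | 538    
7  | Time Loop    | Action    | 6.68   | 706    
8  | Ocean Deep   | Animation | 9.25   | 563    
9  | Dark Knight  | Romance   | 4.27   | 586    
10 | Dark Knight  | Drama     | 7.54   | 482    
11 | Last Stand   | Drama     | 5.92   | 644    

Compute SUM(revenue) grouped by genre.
SELECT genre, SUM(revenue) as result
FROM movies
GROUP BY genre

Result:
  Action: 706
  Animation: 1076
  Comedy: 538
  Drama: 1865
  Romance: 586
  Thriller: 264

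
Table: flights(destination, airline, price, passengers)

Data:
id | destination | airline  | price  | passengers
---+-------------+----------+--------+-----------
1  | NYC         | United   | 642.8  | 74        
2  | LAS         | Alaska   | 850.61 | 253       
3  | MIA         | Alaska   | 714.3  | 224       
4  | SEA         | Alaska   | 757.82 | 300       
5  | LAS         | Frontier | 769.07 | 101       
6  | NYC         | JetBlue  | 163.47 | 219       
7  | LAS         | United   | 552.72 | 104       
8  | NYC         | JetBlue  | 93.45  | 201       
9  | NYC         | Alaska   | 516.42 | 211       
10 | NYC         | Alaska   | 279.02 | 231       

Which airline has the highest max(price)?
SELECT airline, MAX(price) as val
FROM flights
GROUP BY airline
ORDER BY val DESC
LIMIT 1

Result: Alaska with max(price) = 850.61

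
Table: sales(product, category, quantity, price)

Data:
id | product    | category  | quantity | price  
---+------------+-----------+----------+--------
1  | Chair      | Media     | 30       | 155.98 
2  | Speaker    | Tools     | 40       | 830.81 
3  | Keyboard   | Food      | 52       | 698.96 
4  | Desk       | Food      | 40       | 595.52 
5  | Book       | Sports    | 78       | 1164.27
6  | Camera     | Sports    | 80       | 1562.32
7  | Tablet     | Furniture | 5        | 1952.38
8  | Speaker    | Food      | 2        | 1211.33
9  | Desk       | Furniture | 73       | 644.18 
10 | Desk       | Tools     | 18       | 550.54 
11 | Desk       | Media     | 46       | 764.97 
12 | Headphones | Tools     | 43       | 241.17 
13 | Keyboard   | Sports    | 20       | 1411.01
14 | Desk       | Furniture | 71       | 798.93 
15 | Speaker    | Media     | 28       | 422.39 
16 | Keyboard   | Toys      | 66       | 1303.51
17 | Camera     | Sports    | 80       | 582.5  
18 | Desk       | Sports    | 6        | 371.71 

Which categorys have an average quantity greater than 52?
SELECT category, AVG(quantity)
FROM sales
GROUP BY category
HAVING AVG(quantity) > 52

Result:
  Sports: avg=52.80
  Toys: avg=66.00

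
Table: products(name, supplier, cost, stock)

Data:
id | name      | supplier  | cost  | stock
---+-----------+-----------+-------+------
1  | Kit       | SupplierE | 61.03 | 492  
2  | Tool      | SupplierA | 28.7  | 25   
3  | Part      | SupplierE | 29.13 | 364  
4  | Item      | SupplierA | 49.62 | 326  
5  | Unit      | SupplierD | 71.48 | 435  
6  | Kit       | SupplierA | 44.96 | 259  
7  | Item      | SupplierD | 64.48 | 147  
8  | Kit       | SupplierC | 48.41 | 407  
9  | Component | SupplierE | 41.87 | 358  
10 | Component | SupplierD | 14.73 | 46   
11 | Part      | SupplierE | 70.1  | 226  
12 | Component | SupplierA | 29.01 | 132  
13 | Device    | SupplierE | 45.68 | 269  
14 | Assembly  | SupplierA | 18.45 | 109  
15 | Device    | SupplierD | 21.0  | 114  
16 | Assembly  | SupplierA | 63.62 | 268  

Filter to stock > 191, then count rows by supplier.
SELECT supplier, COUNT(*)
FROM products
WHERE stock > 191
GROUP BY supplier

Note: WHERE filters rows before grouping.

Result:
  SupplierA: 3
  SupplierC: 1
  SupplierD: 1
  SupplierE: 5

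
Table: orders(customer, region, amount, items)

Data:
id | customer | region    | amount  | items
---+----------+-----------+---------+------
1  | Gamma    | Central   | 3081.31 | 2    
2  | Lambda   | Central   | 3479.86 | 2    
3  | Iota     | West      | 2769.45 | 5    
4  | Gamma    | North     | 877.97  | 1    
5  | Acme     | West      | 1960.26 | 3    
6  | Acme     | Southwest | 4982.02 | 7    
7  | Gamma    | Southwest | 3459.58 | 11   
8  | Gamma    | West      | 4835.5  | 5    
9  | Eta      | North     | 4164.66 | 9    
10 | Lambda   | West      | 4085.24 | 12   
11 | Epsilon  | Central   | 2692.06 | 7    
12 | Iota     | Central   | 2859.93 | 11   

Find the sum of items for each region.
SELECT region, SUM(items) as result
FROM orders
GROUP BY region

Result:
  Central: 22
  North: 10
  Southwest: 18
  West: 25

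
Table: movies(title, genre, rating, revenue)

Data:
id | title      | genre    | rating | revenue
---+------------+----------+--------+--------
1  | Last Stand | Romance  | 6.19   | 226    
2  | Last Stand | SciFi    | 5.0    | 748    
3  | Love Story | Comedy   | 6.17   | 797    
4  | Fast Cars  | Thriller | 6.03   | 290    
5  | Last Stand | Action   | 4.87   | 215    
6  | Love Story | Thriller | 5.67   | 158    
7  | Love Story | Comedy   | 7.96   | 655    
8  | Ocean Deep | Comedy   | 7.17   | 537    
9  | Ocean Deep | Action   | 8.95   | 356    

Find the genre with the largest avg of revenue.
SELECT genre, AVG(revenue) as val
FROM movies
GROUP BY genre
ORDER BY val DESC
LIMIT 1

Result: SciFi with avg(revenue) = 748.00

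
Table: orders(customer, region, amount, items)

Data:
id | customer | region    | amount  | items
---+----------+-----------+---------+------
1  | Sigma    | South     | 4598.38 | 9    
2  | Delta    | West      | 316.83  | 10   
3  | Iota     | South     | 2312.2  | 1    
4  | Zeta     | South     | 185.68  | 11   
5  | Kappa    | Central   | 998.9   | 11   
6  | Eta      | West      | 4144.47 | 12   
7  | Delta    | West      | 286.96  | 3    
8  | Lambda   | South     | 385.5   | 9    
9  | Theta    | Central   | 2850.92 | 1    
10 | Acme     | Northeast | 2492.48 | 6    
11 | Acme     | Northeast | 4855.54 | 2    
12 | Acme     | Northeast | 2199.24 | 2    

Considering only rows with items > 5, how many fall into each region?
SELECT region, COUNT(*)
FROM orders
WHERE items > 5
GROUP BY region

Note: WHERE filters rows before grouping.

Result:
  Central: 1
  Northeast: 1
  South: 3
  West: 2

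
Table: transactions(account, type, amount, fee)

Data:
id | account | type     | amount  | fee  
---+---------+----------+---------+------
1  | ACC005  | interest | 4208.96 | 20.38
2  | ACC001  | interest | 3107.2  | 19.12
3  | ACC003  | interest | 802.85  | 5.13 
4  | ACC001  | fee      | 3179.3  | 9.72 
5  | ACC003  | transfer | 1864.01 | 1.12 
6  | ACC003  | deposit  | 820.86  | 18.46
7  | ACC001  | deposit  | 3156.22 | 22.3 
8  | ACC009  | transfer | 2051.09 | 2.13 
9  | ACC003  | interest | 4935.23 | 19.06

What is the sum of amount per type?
SELECT type, SUM(amount) as result
FROM transactions
GROUP BY type

Result:
  deposit: 3977.08
  fee: 3179.30
  interest: 13054.24
  transfer: 3915.10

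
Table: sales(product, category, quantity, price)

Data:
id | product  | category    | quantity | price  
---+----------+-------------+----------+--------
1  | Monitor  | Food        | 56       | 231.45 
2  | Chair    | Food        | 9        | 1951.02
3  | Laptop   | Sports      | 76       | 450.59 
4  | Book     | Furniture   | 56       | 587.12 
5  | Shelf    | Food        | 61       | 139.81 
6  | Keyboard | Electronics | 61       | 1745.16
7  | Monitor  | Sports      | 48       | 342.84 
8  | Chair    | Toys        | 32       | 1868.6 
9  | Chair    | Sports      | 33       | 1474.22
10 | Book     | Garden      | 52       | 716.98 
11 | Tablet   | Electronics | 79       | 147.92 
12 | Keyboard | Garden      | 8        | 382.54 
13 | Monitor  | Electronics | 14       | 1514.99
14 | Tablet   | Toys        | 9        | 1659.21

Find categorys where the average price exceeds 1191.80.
SELECT category, AVG(price)
FROM sales
GROUP BY category
HAVING AVG(price) > 1191.80

Result:
  Toys: avg=1763.91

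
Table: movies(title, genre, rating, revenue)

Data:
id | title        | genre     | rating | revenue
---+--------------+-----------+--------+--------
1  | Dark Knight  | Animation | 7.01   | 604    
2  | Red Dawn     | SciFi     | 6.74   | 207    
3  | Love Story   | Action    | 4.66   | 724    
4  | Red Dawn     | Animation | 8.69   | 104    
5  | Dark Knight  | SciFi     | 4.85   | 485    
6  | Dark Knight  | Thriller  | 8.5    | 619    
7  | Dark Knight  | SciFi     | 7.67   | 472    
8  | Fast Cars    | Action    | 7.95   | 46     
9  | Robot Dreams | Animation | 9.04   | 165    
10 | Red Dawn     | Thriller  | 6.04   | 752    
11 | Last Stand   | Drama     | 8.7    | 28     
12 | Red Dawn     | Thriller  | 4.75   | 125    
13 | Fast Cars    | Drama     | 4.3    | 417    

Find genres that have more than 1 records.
SELECT genre, COUNT(*) as cnt
FROM movies
GROUP BY genre
HAVING COUNT(*) > 1

Result:
  Action: 2
  Animation: 3
  Drama: 2
  SciFi: 3
  Thriller: 3

Note: HAVING filters groups after aggregation, WHERE filters rows before.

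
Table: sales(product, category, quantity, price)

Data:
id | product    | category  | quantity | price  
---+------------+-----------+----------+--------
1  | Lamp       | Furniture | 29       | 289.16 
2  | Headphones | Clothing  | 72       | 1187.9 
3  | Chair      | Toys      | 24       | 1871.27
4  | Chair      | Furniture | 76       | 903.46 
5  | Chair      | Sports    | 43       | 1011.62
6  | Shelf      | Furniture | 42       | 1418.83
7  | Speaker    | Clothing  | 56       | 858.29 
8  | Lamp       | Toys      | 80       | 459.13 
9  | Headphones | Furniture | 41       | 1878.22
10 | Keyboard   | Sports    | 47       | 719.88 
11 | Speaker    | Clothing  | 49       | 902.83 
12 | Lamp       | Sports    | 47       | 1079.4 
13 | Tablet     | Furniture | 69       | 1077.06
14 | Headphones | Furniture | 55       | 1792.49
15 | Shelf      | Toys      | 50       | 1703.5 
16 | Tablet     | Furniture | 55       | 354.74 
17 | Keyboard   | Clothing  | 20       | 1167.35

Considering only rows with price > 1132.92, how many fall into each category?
SELECT category, COUNT(*)
FROM sales
WHERE price > 1132.92
GROUP BY category

Note: WHERE filters rows before grouping.

Result:
  Clothing: 2
  Furniture: 3
  Toys: 2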